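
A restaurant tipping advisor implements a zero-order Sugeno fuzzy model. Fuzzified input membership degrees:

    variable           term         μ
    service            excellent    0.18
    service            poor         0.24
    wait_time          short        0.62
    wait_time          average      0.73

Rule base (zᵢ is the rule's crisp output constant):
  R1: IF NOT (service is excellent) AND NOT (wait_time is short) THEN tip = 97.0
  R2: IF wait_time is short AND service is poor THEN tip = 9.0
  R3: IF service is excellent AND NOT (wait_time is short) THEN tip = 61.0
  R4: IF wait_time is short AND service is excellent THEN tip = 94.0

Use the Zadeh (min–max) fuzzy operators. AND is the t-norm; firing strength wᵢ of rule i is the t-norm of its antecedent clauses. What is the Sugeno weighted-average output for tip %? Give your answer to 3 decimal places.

68.286

R1 (z=97.0): ¬excellent=1−0.18=0.82, ¬short=1−0.62=0.38; AND[min(a, b)] → w = 0.38
R2 (z=9.0): short=0.62, poor=0.24; AND[min(a, b)] → w = 0.24
R3 (z=61.0): excellent=0.18, ¬short=1−0.62=0.38; AND[min(a, b)] → w = 0.18
R4 (z=94.0): short=0.62, excellent=0.18; AND[min(a, b)] → w = 0.18
Weighted average = (0.38·97.0 + 0.24·9.0 + 0.18·61.0 + 0.18·94.0) / (0.38 + 0.24 + 0.18 + 0.18)
  = 66.9200 / 0.9800 = 68.286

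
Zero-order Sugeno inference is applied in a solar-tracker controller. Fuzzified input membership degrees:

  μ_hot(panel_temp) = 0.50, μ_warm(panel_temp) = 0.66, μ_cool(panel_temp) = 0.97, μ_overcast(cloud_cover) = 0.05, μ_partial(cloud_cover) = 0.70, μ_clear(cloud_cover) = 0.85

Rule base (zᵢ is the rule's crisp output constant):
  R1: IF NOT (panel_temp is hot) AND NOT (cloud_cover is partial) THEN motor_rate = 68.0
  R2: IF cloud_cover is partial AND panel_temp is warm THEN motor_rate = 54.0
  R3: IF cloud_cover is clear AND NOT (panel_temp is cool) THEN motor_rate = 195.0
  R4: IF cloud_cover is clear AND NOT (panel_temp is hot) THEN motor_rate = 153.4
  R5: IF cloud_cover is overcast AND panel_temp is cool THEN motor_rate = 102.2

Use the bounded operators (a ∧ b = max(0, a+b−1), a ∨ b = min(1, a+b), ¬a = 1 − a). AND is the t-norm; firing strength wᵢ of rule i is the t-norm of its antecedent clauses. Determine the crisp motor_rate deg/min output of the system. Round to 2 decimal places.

R1 (z=68.0): ¬hot=1−0.50=0.50, ¬partial=1−0.70=0.30; AND[max(0, a+b−1)] → w = 0.00
R2 (z=54.0): partial=0.70, warm=0.66; AND[max(0, a+b−1)] → w = 0.36
R3 (z=195.0): clear=0.85, ¬cool=1−0.97=0.03; AND[max(0, a+b−1)] → w = 0.00
R4 (z=153.4): clear=0.85, ¬hot=1−0.50=0.50; AND[max(0, a+b−1)] → w = 0.35
R5 (z=102.2): overcast=0.05, cool=0.97; AND[max(0, a+b−1)] → w = 0.02
Weighted average = (0.00·68.0 + 0.36·54.0 + 0.00·195.0 + 0.35·153.4 + 0.02·102.2) / (0.00 + 0.36 + 0.00 + 0.35 + 0.02)
  = 75.1740 / 0.7300 = 102.98

102.98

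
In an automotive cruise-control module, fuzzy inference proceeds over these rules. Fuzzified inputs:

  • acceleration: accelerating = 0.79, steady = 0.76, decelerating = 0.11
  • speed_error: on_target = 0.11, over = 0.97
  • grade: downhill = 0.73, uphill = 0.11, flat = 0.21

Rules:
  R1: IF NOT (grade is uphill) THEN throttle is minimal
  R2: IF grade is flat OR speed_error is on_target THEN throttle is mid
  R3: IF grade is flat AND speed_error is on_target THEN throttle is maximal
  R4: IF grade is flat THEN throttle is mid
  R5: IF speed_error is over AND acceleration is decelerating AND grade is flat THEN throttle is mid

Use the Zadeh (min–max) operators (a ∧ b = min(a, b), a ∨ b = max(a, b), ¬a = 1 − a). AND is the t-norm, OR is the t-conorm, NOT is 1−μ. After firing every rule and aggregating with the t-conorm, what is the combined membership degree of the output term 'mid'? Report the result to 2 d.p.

0.21

R1: ¬uphill=1−0.11=0.89 → w = 0.89
R2: flat=0.21, on_target=0.11; OR[max(a, b)] → w = 0.21
R3: flat=0.21, on_target=0.11; AND[min(a, b)] → w = 0.11
R4: flat=0.21 → w = 0.21
R5: over=0.97, decelerating=0.11, flat=0.21; AND[min(a, b)] → w = 0.11
Rules with consequent 'mid': {R2, R4, R5} → strengths 0.21, 0.21, 0.11
Aggregate via t-conorm [max(a, b)]: 0.21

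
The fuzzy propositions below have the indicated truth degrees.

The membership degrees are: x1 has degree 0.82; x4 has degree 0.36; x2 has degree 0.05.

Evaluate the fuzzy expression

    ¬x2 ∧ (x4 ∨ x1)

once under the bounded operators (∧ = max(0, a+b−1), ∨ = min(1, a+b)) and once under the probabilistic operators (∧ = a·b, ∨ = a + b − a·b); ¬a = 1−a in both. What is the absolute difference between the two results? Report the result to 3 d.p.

0.109

Under bounded:
  ¬x2 = 1 − 0.05 = 0.95
  x4 ∨ x1 = min(1, a+b) on (0.36, 0.82) = 1.00
  ¬x2 ∧ (x4 ∨ x1) = max(0, a+b−1) on (0.95, 1.00) = 0.95
  → value = 0.9500
Under probabilistic:
  ¬x2 = 1 − 0.0500 = 0.9500
  x4 ∨ x1 = a + b − a·b on (0.3600, 0.8200) = 0.8848
  ¬x2 ∧ (x4 ∨ x1) = a·b on (0.9500, 0.8848) = 0.8406
  → value = 0.8406
|0.9500 − 0.8406| = 0.109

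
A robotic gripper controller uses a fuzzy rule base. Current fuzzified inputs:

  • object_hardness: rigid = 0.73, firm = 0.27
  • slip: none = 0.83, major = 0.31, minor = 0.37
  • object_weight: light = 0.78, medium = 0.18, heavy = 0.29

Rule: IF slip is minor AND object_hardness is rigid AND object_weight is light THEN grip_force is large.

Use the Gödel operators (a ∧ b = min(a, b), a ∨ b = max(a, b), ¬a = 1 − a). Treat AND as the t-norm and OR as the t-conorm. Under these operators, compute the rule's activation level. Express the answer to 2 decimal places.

firing strength: minor=0.37, rigid=0.73, light=0.78; AND[min(a, b)] → w = 0.37

0.37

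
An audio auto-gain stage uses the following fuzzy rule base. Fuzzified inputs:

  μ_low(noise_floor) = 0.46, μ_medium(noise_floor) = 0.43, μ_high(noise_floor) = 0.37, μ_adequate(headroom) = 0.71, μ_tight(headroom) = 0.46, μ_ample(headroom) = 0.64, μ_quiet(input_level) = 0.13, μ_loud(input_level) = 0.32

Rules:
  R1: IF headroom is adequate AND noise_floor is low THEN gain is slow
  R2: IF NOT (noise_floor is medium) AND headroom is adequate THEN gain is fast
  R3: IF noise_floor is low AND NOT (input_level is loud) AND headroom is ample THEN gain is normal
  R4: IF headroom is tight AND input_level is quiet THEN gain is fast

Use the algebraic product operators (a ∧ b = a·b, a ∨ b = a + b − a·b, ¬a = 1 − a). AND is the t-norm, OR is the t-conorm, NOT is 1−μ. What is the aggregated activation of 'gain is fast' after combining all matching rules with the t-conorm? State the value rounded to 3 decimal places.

R1: adequate=0.71, low=0.46; AND[a·b] → w = 0.3266
R2: ¬medium=1−0.43=0.57, adequate=0.71; AND[a·b] → w = 0.4047
R3: low=0.46, ¬loud=1−0.32=0.68, ample=0.64; AND[a·b] → w = 0.2002
R4: tight=0.46, quiet=0.13; AND[a·b] → w = 0.0598
Rules with consequent 'fast': {R2, R4} → strengths 0.4047, 0.0598
Aggregate via t-conorm [a + b − a·b]: 0.4403

0.440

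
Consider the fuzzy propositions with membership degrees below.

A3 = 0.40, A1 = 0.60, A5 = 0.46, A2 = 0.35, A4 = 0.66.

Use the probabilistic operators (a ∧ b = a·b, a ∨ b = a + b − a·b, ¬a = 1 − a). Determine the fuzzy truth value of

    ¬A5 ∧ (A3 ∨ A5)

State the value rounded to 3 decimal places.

¬A5 = 1 − 0.4600 = 0.5400
A3 ∨ A5 = a + b − a·b on (0.4000, 0.4600) = 0.6760
¬A5 ∧ (A3 ∨ A5) = a·b on (0.5400, 0.6760) = 0.3650

0.365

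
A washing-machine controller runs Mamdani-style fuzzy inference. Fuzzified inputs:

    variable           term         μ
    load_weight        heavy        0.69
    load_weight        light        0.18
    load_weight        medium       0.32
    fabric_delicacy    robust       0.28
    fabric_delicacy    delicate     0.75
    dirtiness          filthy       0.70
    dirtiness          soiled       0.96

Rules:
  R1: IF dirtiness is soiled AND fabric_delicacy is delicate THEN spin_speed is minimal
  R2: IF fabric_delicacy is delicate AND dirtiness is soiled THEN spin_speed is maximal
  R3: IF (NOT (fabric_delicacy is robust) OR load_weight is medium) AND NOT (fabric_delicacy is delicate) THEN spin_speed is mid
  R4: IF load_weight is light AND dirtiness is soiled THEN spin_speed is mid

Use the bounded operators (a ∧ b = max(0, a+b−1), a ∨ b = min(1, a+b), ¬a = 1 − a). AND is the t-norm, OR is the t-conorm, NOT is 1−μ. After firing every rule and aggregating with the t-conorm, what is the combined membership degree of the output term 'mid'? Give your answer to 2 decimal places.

0.39

R1: soiled=0.96, delicate=0.75; AND[max(0, a+b−1)] → w = 0.71
R2: delicate=0.75, soiled=0.96; AND[max(0, a+b−1)] → w = 0.71
R3: (¬robust=1−0.28=0.72 OR medium=0.32) = 1.00; AND[max(0, a+b−1)] with ¬delicate=1−0.75=0.25 → w = 0.25
R4: light=0.18, soiled=0.96; AND[max(0, a+b−1)] → w = 0.14
Rules with consequent 'mid': {R3, R4} → strengths 0.25, 0.14
Aggregate via t-conorm [min(1, a+b)]: 0.39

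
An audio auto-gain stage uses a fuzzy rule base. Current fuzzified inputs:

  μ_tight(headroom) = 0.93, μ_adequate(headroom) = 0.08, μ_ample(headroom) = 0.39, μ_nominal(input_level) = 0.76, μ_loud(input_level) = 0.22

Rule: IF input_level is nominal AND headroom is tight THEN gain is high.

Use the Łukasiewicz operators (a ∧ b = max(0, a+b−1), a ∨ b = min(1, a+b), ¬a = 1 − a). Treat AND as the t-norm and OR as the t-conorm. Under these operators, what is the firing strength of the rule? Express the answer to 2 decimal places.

firing strength: nominal=0.76, tight=0.93; AND[max(0, a+b−1)] → w = 0.69

0.69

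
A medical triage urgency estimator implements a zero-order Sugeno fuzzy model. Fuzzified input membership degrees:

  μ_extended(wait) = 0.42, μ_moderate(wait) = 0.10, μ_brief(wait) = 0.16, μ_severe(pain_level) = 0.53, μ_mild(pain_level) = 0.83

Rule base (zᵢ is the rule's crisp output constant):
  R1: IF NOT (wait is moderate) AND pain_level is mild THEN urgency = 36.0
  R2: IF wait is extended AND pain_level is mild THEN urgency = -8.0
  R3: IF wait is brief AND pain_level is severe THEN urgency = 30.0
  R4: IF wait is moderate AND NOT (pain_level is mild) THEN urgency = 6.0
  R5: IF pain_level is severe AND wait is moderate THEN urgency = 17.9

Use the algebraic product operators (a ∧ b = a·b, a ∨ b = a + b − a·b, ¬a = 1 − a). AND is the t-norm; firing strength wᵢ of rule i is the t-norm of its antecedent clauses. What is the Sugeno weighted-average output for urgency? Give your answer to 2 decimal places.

22.15

R1 (z=36.0): ¬moderate=1−0.10=0.90, mild=0.83; AND[a·b] → w = 0.7470
R2 (z=-8.0): extended=0.42, mild=0.83; AND[a·b] → w = 0.3486
R3 (z=30.0): brief=0.16, severe=0.53; AND[a·b] → w = 0.0848
R4 (z=6.0): moderate=0.10, ¬mild=1−0.83=0.17; AND[a·b] → w = 0.0170
R5 (z=17.9): severe=0.53, moderate=0.10; AND[a·b] → w = 0.0530
Weighted average = (0.7470·36.0 + 0.3486·-8.0 + 0.0848·30.0 + 0.0170·6.0 + 0.0530·17.9) / (0.7470 + 0.3486 + 0.0848 + 0.0170 + 0.0530)
  = 27.6979 / 1.2504 = 22.15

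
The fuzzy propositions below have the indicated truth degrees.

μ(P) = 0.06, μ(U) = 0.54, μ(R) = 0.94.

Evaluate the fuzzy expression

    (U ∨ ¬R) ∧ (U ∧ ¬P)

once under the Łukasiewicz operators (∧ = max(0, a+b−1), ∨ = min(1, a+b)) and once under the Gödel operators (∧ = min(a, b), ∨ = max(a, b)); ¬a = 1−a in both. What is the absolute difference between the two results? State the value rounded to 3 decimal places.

Under Łukasiewicz:
  ¬R = 1 − 0.94 = 0.06
  U ∨ ¬R = min(1, a+b) on (0.54, 0.06) = 0.60
  ¬P = 1 − 0.06 = 0.94
  U ∧ ¬P = max(0, a+b−1) on (0.54, 0.94) = 0.48
  (U ∨ ¬R) ∧ (U ∧ ¬P) = max(0, a+b−1) on (0.60, 0.48) = 0.08
  → value = 0.0800
Under Gödel:
  ¬R = 1 − 0.94 = 0.06
  U ∨ ¬R = max(a, b) on (0.54, 0.06) = 0.54
  ¬P = 1 − 0.06 = 0.94
  U ∧ ¬P = min(a, b) on (0.54, 0.94) = 0.54
  (U ∨ ¬R) ∧ (U ∧ ¬P) = min(a, b) on (0.54, 0.54) = 0.54
  → value = 0.5400
|0.0800 − 0.5400| = 0.460

0.460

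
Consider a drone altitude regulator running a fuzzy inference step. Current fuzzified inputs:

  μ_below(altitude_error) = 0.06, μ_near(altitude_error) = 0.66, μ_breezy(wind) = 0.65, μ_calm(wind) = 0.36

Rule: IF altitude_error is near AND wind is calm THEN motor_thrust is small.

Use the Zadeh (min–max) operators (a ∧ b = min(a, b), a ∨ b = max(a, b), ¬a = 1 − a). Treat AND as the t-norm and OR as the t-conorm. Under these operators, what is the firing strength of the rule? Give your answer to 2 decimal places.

0.36

firing strength: near=0.66, calm=0.36; AND[min(a, b)] → w = 0.36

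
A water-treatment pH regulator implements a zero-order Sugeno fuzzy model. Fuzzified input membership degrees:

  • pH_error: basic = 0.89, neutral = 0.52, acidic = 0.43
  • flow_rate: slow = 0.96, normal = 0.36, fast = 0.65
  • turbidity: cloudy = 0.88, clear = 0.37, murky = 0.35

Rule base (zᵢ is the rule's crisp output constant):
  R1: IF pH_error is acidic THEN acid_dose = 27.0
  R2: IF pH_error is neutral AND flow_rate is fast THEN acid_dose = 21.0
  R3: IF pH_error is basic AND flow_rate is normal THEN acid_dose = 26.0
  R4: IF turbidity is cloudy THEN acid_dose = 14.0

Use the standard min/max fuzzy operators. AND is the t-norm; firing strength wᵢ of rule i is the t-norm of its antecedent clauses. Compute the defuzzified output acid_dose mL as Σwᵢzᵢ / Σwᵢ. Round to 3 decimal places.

R1 (z=27.0): acidic=0.43 → w = 0.43
R2 (z=21.0): neutral=0.52, fast=0.65; AND[min(a, b)] → w = 0.52
R3 (z=26.0): basic=0.89, normal=0.36; AND[min(a, b)] → w = 0.36
R4 (z=14.0): cloudy=0.88 → w = 0.88
Weighted average = (0.43·27.0 + 0.52·21.0 + 0.36·26.0 + 0.88·14.0) / (0.43 + 0.52 + 0.36 + 0.88)
  = 44.2100 / 2.1900 = 20.187

20.187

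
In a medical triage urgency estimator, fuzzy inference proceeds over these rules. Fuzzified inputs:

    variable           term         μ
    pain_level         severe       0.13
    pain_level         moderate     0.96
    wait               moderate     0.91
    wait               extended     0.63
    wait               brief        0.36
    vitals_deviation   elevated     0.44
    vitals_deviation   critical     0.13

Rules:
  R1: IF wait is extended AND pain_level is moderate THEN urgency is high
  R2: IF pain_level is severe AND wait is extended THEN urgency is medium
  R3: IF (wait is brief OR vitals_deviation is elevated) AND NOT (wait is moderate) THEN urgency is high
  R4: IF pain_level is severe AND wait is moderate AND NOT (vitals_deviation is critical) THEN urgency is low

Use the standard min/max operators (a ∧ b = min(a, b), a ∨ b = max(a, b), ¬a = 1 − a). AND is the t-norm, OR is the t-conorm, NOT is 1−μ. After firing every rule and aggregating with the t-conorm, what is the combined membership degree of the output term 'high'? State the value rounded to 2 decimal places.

R1: extended=0.63, moderate=0.96; AND[min(a, b)] → w = 0.63
R2: severe=0.13, extended=0.63; AND[min(a, b)] → w = 0.13
R3: (brief=0.36 OR elevated=0.44) = 0.44; AND[min(a, b)] with ¬moderate=1−0.91=0.09 → w = 0.09
R4: severe=0.13, moderate=0.91, ¬critical=1−0.13=0.87; AND[min(a, b)] → w = 0.13
Rules with consequent 'high': {R1, R3} → strengths 0.63, 0.09
Aggregate via t-conorm [max(a, b)]: 0.63

0.63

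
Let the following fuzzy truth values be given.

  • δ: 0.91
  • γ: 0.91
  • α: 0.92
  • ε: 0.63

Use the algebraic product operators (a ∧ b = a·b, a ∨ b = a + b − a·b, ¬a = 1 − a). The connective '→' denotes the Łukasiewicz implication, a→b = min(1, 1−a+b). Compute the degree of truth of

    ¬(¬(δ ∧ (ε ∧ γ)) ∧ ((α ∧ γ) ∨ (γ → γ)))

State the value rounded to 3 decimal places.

ε ∧ γ = a·b on (0.6300, 0.9100) = 0.5733
δ ∧ (ε ∧ γ) = a·b on (0.9100, 0.5733) = 0.5217
¬(δ ∧ (ε ∧ γ)) = 1 − 0.5217 = 0.4783
α ∧ γ = a·b on (0.9200, 0.9100) = 0.8372
γ → γ  [Łukasiewicz: min(1, 1−a+b)] with a=0.9100, b=0.9100 → 1.0000
(α ∧ γ) ∨ (γ → γ) = a + b − a·b on (0.8372, 1.0000) = 1.0000
¬(δ ∧ (ε ∧ γ)) ∧ ((α ∧ γ) ∨ (γ → γ)) = a·b on (0.4783, 1.0000) = 0.4783
¬(¬(δ ∧ (ε ∧ γ)) ∧ ((α ∧ γ) ∨ (γ → γ))) = 1 − 0.4783 = 0.5217

0.522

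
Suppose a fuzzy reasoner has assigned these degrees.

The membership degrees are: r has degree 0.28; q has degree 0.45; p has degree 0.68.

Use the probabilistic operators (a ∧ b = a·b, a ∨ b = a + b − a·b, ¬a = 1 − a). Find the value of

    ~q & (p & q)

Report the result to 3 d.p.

0.168

~q = 1 − 0.4500 = 0.5500
p & q = a·b on (0.6800, 0.4500) = 0.3060
~q & (p & q) = a·b on (0.5500, 0.3060) = 0.1683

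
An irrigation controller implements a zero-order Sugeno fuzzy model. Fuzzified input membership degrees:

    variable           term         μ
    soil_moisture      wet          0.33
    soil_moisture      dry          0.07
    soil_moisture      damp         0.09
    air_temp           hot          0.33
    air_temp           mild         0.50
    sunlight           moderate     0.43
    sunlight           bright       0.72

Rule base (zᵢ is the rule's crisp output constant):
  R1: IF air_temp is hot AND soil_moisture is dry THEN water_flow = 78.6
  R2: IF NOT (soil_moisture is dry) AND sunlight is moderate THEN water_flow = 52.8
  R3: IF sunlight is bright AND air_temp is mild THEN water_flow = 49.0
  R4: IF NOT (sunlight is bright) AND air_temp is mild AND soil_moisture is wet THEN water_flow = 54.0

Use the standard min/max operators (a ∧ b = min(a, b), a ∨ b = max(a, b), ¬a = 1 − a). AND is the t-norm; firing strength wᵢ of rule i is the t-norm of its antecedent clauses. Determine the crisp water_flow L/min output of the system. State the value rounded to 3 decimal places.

R1 (z=78.6): hot=0.33, dry=0.07; AND[min(a, b)] → w = 0.07
R2 (z=52.8): ¬dry=1−0.07=0.93, moderate=0.43; AND[min(a, b)] → w = 0.43
R3 (z=49.0): bright=0.72, mild=0.50; AND[min(a, b)] → w = 0.50
R4 (z=54.0): ¬bright=1−0.72=0.28, mild=0.50, wet=0.33; AND[min(a, b)] → w = 0.28
Weighted average = (0.07·78.6 + 0.43·52.8 + 0.50·49.0 + 0.28·54.0) / (0.07 + 0.43 + 0.50 + 0.28)
  = 67.8260 / 1.2800 = 52.989

52.989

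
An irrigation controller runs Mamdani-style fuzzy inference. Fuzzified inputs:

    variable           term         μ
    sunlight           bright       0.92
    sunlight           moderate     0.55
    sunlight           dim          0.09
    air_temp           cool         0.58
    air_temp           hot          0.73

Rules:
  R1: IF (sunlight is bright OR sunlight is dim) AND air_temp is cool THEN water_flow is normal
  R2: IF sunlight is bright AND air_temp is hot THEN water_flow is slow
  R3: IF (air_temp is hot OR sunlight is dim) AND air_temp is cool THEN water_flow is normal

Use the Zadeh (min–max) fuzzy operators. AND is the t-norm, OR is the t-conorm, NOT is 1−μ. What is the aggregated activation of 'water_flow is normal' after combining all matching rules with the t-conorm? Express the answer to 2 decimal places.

0.58

R1: (bright=0.92 OR dim=0.09) = 0.92; AND[min(a, b)] with cool=0.58 → w = 0.58
R2: bright=0.92, hot=0.73; AND[min(a, b)] → w = 0.73
R3: (hot=0.73 OR dim=0.09) = 0.73; AND[min(a, b)] with cool=0.58 → w = 0.58
Rules with consequent 'normal': {R1, R3} → strengths 0.58, 0.58
Aggregate via t-conorm [max(a, b)]: 0.58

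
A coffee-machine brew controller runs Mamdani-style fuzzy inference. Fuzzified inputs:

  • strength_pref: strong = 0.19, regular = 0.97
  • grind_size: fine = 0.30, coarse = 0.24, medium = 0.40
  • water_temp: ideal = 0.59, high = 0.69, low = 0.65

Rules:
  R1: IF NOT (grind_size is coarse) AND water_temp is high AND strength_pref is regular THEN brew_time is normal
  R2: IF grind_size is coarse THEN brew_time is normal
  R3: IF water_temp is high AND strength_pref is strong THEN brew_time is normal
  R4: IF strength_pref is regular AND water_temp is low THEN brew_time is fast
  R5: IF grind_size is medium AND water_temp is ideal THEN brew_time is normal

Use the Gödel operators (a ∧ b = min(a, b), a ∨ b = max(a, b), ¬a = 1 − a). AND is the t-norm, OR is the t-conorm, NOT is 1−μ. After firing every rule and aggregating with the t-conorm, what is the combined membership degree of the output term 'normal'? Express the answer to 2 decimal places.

R1: ¬coarse=1−0.24=0.76, high=0.69, regular=0.97; AND[min(a, b)] → w = 0.69
R2: coarse=0.24 → w = 0.24
R3: high=0.69, strong=0.19; AND[min(a, b)] → w = 0.19
R4: regular=0.97, low=0.65; AND[min(a, b)] → w = 0.65
R5: medium=0.40, ideal=0.59; AND[min(a, b)] → w = 0.40
Rules with consequent 'normal': {R1, R2, R3, R5} → strengths 0.69, 0.24, 0.19, 0.40
Aggregate via t-conorm [max(a, b)]: 0.69

0.69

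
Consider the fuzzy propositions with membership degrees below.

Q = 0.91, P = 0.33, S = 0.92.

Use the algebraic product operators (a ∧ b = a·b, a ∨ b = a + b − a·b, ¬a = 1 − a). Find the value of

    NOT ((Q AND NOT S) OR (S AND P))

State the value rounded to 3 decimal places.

NOT S = 1 − 0.9200 = 0.0800
Q AND NOT S = a·b on (0.9100, 0.0800) = 0.0728
S AND P = a·b on (0.9200, 0.3300) = 0.3036
(Q AND NOT S) OR (S AND P) = a + b − a·b on (0.0728, 0.3036) = 0.3543
NOT ((Q AND NOT S) OR (S AND P)) = 1 − 0.3543 = 0.6457

0.646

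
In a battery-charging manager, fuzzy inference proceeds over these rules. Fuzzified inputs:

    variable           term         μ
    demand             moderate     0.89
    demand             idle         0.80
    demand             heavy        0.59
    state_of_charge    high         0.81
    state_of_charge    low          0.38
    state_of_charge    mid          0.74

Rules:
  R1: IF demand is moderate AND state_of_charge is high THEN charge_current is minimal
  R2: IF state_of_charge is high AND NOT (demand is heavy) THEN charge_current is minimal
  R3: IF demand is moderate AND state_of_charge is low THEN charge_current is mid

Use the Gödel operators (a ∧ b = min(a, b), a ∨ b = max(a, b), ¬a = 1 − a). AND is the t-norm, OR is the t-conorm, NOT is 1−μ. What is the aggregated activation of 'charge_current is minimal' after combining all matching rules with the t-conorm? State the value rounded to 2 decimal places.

R1: moderate=0.89, high=0.81; AND[min(a, b)] → w = 0.81
R2: high=0.81, ¬heavy=1−0.59=0.41; AND[min(a, b)] → w = 0.41
R3: moderate=0.89, low=0.38; AND[min(a, b)] → w = 0.38
Rules with consequent 'minimal': {R1, R2} → strengths 0.81, 0.41
Aggregate via t-conorm [max(a, b)]: 0.81

0.81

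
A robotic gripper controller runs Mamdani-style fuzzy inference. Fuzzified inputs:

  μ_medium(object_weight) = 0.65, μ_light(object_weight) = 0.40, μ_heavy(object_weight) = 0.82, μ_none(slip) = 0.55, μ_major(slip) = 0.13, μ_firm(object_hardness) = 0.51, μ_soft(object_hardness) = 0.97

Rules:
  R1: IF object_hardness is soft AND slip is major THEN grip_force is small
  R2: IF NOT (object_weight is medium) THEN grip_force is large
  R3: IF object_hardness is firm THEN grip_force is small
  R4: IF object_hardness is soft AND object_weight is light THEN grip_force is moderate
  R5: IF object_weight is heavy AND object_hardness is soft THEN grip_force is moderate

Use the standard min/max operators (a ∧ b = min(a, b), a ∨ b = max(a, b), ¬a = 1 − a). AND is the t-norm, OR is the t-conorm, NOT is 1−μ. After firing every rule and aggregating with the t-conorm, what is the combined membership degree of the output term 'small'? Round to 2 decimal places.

R1: soft=0.97, major=0.13; AND[min(a, b)] → w = 0.13
R2: ¬medium=1−0.65=0.35 → w = 0.35
R3: firm=0.51 → w = 0.51
R4: soft=0.97, light=0.40; AND[min(a, b)] → w = 0.40
R5: heavy=0.82, soft=0.97; AND[min(a, b)] → w = 0.82
Rules with consequent 'small': {R1, R3} → strengths 0.13, 0.51
Aggregate via t-conorm [max(a, b)]: 0.51

0.51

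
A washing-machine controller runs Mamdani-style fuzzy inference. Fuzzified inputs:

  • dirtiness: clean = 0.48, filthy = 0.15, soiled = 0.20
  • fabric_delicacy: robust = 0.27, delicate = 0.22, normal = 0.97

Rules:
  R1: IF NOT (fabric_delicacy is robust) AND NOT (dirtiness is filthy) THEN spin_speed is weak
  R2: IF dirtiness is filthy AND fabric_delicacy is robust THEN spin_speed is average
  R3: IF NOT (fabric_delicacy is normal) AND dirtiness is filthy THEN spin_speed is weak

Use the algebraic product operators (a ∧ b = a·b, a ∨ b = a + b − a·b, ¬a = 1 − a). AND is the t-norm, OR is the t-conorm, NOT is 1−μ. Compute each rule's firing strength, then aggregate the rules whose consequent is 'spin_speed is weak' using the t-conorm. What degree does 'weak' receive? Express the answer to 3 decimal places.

0.622

R1: ¬robust=1−0.27=0.73, ¬filthy=1−0.15=0.85; AND[a·b] → w = 0.6205
R2: filthy=0.15, robust=0.27; AND[a·b] → w = 0.0405
R3: ¬normal=1−0.97=0.03, filthy=0.15; AND[a·b] → w = 0.0045
Rules with consequent 'weak': {R1, R3} → strengths 0.6205, 0.0045
Aggregate via t-conorm [a + b − a·b]: 0.6222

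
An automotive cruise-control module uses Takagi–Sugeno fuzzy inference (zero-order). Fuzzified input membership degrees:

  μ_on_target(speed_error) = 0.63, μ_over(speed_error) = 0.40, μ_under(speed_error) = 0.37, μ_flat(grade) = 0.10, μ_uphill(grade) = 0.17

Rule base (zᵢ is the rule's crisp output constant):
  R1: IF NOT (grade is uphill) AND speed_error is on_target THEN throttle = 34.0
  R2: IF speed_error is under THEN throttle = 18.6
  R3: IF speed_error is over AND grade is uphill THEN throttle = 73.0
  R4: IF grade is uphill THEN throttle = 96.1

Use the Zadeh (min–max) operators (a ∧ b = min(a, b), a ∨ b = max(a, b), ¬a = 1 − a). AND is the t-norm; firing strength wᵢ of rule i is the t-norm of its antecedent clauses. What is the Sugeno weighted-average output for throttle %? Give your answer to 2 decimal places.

R1 (z=34.0): ¬uphill=1−0.17=0.83, on_target=0.63; AND[min(a, b)] → w = 0.63
R2 (z=18.6): under=0.37 → w = 0.37
R3 (z=73.0): over=0.40, uphill=0.17; AND[min(a, b)] → w = 0.17
R4 (z=96.1): uphill=0.17 → w = 0.17
Weighted average = (0.63·34.0 + 0.37·18.6 + 0.17·73.0 + 0.17·96.1) / (0.63 + 0.37 + 0.17 + 0.17)
  = 57.0490 / 1.3400 = 42.57

42.57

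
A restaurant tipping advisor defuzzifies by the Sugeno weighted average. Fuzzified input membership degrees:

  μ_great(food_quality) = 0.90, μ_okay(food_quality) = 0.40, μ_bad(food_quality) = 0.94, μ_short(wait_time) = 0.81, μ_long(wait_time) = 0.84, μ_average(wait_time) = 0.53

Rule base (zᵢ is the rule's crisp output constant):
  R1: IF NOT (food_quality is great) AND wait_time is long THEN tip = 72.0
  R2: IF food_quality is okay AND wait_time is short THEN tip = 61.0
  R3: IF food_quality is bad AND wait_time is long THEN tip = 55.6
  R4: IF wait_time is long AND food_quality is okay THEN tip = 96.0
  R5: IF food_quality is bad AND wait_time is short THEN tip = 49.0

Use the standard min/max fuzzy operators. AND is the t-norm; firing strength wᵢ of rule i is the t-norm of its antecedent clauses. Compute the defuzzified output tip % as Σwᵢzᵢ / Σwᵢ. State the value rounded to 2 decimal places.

R1 (z=72.0): ¬great=1−0.90=0.10, long=0.84; AND[min(a, b)] → w = 0.10
R2 (z=61.0): okay=0.40, short=0.81; AND[min(a, b)] → w = 0.40
R3 (z=55.6): bad=0.94, long=0.84; AND[min(a, b)] → w = 0.84
R4 (z=96.0): long=0.84, okay=0.40; AND[min(a, b)] → w = 0.40
R5 (z=49.0): bad=0.94, short=0.81; AND[min(a, b)] → w = 0.81
Weighted average = (0.10·72.0 + 0.40·61.0 + 0.84·55.6 + 0.40·96.0 + 0.81·49.0) / (0.10 + 0.40 + 0.84 + 0.40 + 0.81)
  = 156.3940 / 2.5500 = 61.33

61.33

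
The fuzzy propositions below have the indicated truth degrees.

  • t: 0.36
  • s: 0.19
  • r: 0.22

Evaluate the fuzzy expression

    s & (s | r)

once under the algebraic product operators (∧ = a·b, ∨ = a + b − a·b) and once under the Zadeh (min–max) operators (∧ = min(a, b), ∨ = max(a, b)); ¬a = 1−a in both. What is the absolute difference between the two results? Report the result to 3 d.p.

0.120

Under algebraic product:
  s | r = a + b − a·b on (0.1900, 0.2200) = 0.3682
  s & (s | r) = a·b on (0.1900, 0.3682) = 0.0700
  → value = 0.0700
Under Zadeh (min–max):
  s | r = max(a, b) on (0.19, 0.22) = 0.22
  s & (s | r) = min(a, b) on (0.19, 0.22) = 0.19
  → value = 0.1900
|0.0700 − 0.1900| = 0.120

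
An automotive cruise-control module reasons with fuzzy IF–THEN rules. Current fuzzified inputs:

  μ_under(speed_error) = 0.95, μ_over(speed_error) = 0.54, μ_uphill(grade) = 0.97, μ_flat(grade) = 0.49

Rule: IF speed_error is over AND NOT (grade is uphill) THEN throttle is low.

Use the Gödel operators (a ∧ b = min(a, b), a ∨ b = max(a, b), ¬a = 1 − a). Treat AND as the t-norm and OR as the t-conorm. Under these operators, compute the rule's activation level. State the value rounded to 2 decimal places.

0.03

firing strength: over=0.54, ¬uphill=1−0.97=0.03; AND[min(a, b)] → w = 0.03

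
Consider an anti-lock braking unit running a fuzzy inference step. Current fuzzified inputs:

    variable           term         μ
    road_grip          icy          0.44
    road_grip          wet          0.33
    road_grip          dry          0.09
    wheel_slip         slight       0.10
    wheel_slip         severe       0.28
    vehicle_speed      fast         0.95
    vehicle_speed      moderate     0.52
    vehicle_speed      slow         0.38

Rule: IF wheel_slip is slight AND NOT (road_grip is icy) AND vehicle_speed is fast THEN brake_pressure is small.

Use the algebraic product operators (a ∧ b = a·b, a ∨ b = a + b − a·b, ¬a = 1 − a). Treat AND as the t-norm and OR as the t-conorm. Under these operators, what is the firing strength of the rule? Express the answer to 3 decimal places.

0.053

firing strength: slight=0.10, ¬icy=1−0.44=0.56, fast=0.95; AND[a·b] → w = 0.0532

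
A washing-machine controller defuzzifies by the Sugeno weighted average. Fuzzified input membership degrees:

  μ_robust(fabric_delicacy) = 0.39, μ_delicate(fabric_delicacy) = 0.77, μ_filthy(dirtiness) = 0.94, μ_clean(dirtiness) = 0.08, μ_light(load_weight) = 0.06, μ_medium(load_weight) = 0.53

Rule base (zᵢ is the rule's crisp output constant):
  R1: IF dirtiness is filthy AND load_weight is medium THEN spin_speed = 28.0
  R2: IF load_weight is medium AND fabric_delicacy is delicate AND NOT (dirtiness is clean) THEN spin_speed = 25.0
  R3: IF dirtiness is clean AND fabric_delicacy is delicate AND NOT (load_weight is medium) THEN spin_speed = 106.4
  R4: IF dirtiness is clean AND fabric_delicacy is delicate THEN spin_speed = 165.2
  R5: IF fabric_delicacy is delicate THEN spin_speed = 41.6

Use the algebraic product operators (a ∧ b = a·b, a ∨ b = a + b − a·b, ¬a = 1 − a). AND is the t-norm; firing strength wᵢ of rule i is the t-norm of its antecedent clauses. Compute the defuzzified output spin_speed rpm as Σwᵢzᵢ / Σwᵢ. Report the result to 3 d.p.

39.571

R1 (z=28.0): filthy=0.94, medium=0.53; AND[a·b] → w = 0.4982
R2 (z=25.0): medium=0.53, delicate=0.77, ¬clean=1−0.08=0.92; AND[a·b] → w = 0.3755
R3 (z=106.4): clean=0.08, delicate=0.77, ¬medium=1−0.53=0.47; AND[a·b] → w = 0.0290
R4 (z=165.2): clean=0.08, delicate=0.77; AND[a·b] → w = 0.0616
R5 (z=41.6): delicate=0.77 → w = 0.7700
Weighted average = (0.4982·28.0 + 0.3755·25.0 + 0.0290·106.4 + 0.0616·165.2 + 0.7700·41.6) / (0.4982 + 0.3755 + 0.0290 + 0.0616 + 0.7700)
  = 68.6247 / 1.7342 = 39.571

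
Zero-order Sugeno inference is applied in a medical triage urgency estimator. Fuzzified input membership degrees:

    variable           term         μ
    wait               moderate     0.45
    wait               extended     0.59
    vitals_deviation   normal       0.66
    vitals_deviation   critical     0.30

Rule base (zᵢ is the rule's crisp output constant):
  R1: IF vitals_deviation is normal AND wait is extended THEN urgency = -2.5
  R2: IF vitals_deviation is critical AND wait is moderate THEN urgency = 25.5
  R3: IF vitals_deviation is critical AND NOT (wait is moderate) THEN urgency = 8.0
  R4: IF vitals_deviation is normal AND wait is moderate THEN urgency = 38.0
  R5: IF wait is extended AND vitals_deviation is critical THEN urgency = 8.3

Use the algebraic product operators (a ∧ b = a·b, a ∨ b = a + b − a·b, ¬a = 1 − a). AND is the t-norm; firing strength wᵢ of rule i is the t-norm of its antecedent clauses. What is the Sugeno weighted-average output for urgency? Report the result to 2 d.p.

14.22

R1 (z=-2.5): normal=0.66, extended=0.59; AND[a·b] → w = 0.3894
R2 (z=25.5): critical=0.30, moderate=0.45; AND[a·b] → w = 0.1350
R3 (z=8.0): critical=0.30, ¬moderate=1−0.45=0.55; AND[a·b] → w = 0.1650
R4 (z=38.0): normal=0.66, moderate=0.45; AND[a·b] → w = 0.2970
R5 (z=8.3): extended=0.59, critical=0.30; AND[a·b] → w = 0.1770
Weighted average = (0.3894·-2.5 + 0.1350·25.5 + 0.1650·8.0 + 0.2970·38.0 + 0.1770·8.3) / (0.3894 + 0.1350 + 0.1650 + 0.2970 + 0.1770)
  = 16.5441 / 1.1634 = 14.22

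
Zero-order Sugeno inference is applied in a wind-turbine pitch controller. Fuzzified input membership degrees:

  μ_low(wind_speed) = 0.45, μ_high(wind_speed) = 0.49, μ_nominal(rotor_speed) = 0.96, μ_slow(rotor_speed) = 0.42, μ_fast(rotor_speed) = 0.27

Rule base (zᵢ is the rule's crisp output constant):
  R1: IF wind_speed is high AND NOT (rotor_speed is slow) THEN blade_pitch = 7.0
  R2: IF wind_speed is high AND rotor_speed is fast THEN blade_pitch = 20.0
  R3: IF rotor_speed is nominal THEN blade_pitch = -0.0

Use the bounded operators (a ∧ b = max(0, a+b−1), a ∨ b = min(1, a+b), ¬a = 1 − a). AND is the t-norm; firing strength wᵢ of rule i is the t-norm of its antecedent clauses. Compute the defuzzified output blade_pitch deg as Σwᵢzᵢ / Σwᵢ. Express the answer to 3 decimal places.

0.476

R1 (z=7.0): high=0.49, ¬slow=1−0.42=0.58; AND[max(0, a+b−1)] → w = 0.07
R2 (z=20.0): high=0.49, fast=0.27; AND[max(0, a+b−1)] → w = 0.00
R3 (z=-0.0): nominal=0.96 → w = 0.96
Weighted average = (0.07·7.0 + 0.00·20.0 + 0.96·-0.0) / (0.07 + 0.00 + 0.96)
  = 0.4900 / 1.0300 = 0.476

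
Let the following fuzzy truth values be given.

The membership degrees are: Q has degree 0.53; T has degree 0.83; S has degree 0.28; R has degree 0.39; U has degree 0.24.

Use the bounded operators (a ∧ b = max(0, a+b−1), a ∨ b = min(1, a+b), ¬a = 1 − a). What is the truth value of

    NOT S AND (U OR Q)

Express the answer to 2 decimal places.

0.49

NOT S = 1 − 0.28 = 0.72
U OR Q = min(1, a+b) on (0.24, 0.53) = 0.77
NOT S AND (U OR Q) = max(0, a+b−1) on (0.72, 0.77) = 0.49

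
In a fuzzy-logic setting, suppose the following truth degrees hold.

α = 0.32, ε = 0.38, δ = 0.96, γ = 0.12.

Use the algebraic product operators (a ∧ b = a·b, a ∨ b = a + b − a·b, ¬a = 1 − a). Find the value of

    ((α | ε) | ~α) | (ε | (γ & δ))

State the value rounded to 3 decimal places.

α | ε = a + b − a·b on (0.3200, 0.3800) = 0.5784
~α = 1 − 0.3200 = 0.6800
(α | ε) | ~α = a + b − a·b on (0.5784, 0.6800) = 0.8651
γ & δ = a·b on (0.1200, 0.9600) = 0.1152
ε | (γ & δ) = a + b − a·b on (0.3800, 0.1152) = 0.4514
((α | ε) | ~α) | (ε | (γ & δ)) = a + b − a·b on (0.8651, 0.4514) = 0.9260

0.926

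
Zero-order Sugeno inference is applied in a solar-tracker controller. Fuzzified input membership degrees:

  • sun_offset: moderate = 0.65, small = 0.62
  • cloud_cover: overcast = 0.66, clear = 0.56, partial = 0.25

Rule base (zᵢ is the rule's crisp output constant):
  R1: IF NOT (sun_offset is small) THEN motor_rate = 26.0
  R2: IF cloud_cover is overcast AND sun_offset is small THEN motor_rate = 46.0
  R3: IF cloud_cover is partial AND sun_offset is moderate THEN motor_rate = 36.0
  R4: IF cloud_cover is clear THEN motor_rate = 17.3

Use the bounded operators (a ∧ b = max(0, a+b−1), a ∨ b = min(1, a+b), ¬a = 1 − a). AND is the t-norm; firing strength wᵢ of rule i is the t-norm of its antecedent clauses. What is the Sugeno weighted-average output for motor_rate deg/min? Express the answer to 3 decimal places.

26.597

R1 (z=26.0): ¬small=1−0.62=0.38 → w = 0.38
R2 (z=46.0): overcast=0.66, small=0.62; AND[max(0, a+b−1)] → w = 0.28
R3 (z=36.0): partial=0.25, moderate=0.65; AND[max(0, a+b−1)] → w = 0.00
R4 (z=17.3): clear=0.56 → w = 0.56
Weighted average = (0.38·26.0 + 0.28·46.0 + 0.00·36.0 + 0.56·17.3) / (0.38 + 0.28 + 0.00 + 0.56)
  = 32.4480 / 1.2200 = 26.597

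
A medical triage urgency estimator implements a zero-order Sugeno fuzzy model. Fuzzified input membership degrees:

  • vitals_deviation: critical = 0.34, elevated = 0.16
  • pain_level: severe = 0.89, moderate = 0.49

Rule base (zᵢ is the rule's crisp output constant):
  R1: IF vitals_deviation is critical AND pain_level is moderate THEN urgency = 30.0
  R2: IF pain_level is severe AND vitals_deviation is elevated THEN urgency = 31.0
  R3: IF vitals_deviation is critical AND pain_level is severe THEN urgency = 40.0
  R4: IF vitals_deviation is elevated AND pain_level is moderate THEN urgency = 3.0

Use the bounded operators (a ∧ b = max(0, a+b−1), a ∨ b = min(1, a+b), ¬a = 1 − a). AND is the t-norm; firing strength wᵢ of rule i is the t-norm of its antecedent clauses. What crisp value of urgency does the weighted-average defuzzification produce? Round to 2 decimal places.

38.39

R1 (z=30.0): critical=0.34, moderate=0.49; AND[max(0, a+b−1)] → w = 0.00
R2 (z=31.0): severe=0.89, elevated=0.16; AND[max(0, a+b−1)] → w = 0.05
R3 (z=40.0): critical=0.34, severe=0.89; AND[max(0, a+b−1)] → w = 0.23
R4 (z=3.0): elevated=0.16, moderate=0.49; AND[max(0, a+b−1)] → w = 0.00
Weighted average = (0.00·30.0 + 0.05·31.0 + 0.23·40.0 + 0.00·3.0) / (0.00 + 0.05 + 0.23 + 0.00)
  = 10.7500 / 0.2800 = 38.39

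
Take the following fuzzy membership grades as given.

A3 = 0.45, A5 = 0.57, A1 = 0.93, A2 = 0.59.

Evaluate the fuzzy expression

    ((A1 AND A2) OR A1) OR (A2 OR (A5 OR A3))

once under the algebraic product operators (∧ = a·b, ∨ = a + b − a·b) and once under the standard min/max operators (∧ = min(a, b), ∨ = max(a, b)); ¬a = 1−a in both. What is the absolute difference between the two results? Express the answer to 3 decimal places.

0.067

Under algebraic product:
  A1 AND A2 = a·b on (0.9300, 0.5900) = 0.5487
  (A1 AND A2) OR A1 = a + b − a·b on (0.5487, 0.9300) = 0.9684
  A5 OR A3 = a + b − a·b on (0.5700, 0.4500) = 0.7635
  A2 OR (A5 OR A3) = a + b − a·b on (0.5900, 0.7635) = 0.9030
  ((A1 AND A2) OR A1) OR (A2 OR (A5 OR A3)) = a + b − a·b on (0.9684, 0.9030) = 0.9969
  → value = 0.9969
Under standard min/max:
  A1 AND A2 = min(a, b) on (0.93, 0.59) = 0.59
  (A1 AND A2) OR A1 = max(a, b) on (0.59, 0.93) = 0.93
  A5 OR A3 = max(a, b) on (0.57, 0.45) = 0.57
  A2 OR (A5 OR A3) = max(a, b) on (0.59, 0.57) = 0.59
  ((A1 AND A2) OR A1) OR (A2 OR (A5 OR A3)) = max(a, b) on (0.93, 0.59) = 0.93
  → value = 0.9300
|0.9969 − 0.9300| = 0.067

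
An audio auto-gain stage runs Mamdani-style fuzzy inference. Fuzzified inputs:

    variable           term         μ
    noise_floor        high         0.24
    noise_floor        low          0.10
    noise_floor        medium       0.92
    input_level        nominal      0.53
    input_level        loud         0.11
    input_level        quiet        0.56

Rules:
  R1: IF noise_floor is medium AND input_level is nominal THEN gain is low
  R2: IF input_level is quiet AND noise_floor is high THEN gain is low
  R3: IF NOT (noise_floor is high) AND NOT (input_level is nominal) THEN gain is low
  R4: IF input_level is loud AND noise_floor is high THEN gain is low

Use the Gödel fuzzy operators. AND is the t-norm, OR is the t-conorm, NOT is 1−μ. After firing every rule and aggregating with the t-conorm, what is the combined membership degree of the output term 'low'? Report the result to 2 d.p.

0.53

R1: medium=0.92, nominal=0.53; AND[min(a, b)] → w = 0.53
R2: quiet=0.56, high=0.24; AND[min(a, b)] → w = 0.24
R3: ¬high=1−0.24=0.76, ¬nominal=1−0.53=0.47; AND[min(a, b)] → w = 0.47
R4: loud=0.11, high=0.24; AND[min(a, b)] → w = 0.11
Rules with consequent 'low': {R1, R2, R3, R4} → strengths 0.53, 0.24, 0.47, 0.11
Aggregate via t-conorm [max(a, b)]: 0.53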